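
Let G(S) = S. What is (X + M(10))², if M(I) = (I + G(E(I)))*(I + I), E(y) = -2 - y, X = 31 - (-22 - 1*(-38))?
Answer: 625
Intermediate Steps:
X = 15 (X = 31 - (-22 + 38) = 31 - 1*16 = 31 - 16 = 15)
M(I) = -4*I (M(I) = (I + (-2 - I))*(I + I) = -4*I)
(X + M(10))² = (15 - 4*10)² = (15 - 40)² = (-25)² = 625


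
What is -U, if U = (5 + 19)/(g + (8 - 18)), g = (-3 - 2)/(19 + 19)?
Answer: 912/385 ≈ 2.3688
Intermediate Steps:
g = -5/38 ≈ -0.13158
U = -912/385 (U = (5 + 19)/(-5/38 + (8 - 18)) = 24/(-5/38 - 10) = 24/(-385/38) = -38/385*24 = -912/385 ≈ -2.3688)
-U = -1*(-912/385) = 912/385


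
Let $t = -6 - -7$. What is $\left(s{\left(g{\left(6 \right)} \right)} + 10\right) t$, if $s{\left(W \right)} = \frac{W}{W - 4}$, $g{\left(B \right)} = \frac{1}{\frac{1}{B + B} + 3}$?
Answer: $\frac{337}{34} \approx 9.9118$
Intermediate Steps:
$t = 1$ ($t = -6 + 7 = 1$)
$g{\left(B \right)} = \frac{1}{3 + \frac{1}{2 B}}$ ($g{\left(B \right)} = \frac{1}{\frac{1}{2 B} + 3} = \frac{1}{3 + \frac{1}{2 B}}$)
$s{\left(W \right)} = \frac{W}{-4 + W}$
$\left(s{\left(g{\left(6 \right)} \right)} + 10\right) t = \left(\frac{2 \cdot 6 \frac{1}{1 + 6 \cdot 6}}{-4 + 2 \cdot 6 \frac{1}{1 + 6 \cdot 6}} + 10\right) 1 = \left(\frac{2 \cdot 6 \frac{1}{1 + 36}}{-4 + 2 \cdot 6 \frac{1}{1 + 36}} + 10\right) 1 = \left(\frac{2 \cdot 6 \cdot \frac{1}{37}}{-4 + 2 \cdot 6 \cdot \frac{1}{37}} + 10\right) 1 = \left(\frac{12}{37 \left(-4 + \frac{12}{37}\right)} + 10\right) 1 = \left(\frac{12}{37 \left(- \frac{136}{37}\right)} + 10\right) 1 = \left(\frac{12}{37} \left(- \frac{37}{136}\right) + 10\right) 1 = \left(- \frac{3}{34} + 10\right) 1 = \frac{337}{34} \cdot 1 = \frac{337}{34}$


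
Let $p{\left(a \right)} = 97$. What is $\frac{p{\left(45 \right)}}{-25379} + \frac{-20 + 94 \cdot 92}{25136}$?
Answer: $\frac{54132955}{159481636} \approx 0.33943$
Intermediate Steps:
$\frac{p{\left(45 \right)}}{-25379} + \frac{-20 + 94 \cdot 92}{25136} = \frac{97}{-25379} + \frac{-20 + 94 \cdot 92}{25136} = 97 \left(- \frac{1}{25379}\right) + \left(-20 + 8648\right) \frac{1}{25136} = - \frac{97}{25379} + 8628 \cdot \frac{1}{25136} = - \frac{97}{25379} + \frac{2157}{6284} = \frac{54132955}{159481636}$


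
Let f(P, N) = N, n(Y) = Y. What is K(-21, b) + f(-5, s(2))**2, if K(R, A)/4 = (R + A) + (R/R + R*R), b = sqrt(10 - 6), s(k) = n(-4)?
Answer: 1708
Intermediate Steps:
s(k) = -4
b = 2 (b = sqrt(4) = 2)
K(R, A) = 4 + 4*A + 4*R + 4*R**2 (K(R, A) = 4*((R + A) + (R/R + R*R)) = 4*((A + R) + (1 + R**2)) = 4*(1 + A + R + R**2) = 4 + 4*A + 4*R + 4*R**2)
K(-21, b) + f(-5, s(2))**2 = (4 + 4*2 + 4*(-21) + 4*(-21)**2) + (-4)**2 = (4 + 8 - 84 + 4*441) + 16 = (4 + 8 - 84 + 1764) + 16 = 1692 + 16 = 1708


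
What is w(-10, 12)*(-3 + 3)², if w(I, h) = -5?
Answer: 0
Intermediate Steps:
w(-10, 12)*(-3 + 3)² = -5*(-3 + 3)² = -5*0² = -5*0 = 0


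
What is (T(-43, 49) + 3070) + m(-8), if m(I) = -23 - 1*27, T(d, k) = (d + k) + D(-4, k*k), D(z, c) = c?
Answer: 5427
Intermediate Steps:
T(d, k) = d + k + k² (T(d, k) = (d + k) + k*k = (d + k) + k² = d + k + k²)
m(I) = -50 (m(I) = -23 - 27 = -50)
(T(-43, 49) + 3070) + m(-8) = ((-43 + 49 + 49²) + 3070) - 50 = ((-43 + 49 + 2401) + 3070) - 50 = (2407 + 3070) - 50 = 5477 - 50 = 5427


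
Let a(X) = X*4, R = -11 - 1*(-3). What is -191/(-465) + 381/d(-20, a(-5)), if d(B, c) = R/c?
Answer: 886207/930 ≈ 952.91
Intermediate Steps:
R = -8 (R = -11 + 3 = -8)
a(X) = 4*X
d(B, c) = -8/c
-191/(-465) + 381/d(-20, a(-5)) = -191/(-465) + 381/((-8/(4*(-5)))) = -191*(-1/465) + 381/((-8/(-20))) = 191/465 + 381/((-8*(-1/20))) = 191/465 + 381/(⅖) = 191/465 + 381*(5/2) = 191/465 + 1905/2 = 886207/930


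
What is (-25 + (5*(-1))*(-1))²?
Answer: 400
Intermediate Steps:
(-25 + (5*(-1))*(-1))² = (-25 - 5*(-1))² = (-25 + 5)² = (-20)² = 400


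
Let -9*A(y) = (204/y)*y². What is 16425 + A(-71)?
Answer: 54103/3 ≈ 18034.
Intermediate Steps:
A(y) = -68*y/3 (A(y) = -204/y*y²/9 = -68*y/3)
16425 + A(-71) = 16425 - 68/3*(-71) = 16425 + 4828/3 = 54103/3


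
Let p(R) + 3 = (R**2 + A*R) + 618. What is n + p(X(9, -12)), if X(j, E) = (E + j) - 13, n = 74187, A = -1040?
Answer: 91698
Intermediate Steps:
X(j, E) = -13 + E + j
p(R) = 615 + R**2 - 1040*R (p(R) = -3 + ((R**2 - 1040*R) + 618) = -3 + (618 + R**2 - 1040*R) = 615 + R**2 - 1040*R)
n + p(X(9, -12)) = 74187 + (615 + (-13 - 12 + 9)**2 - 1040*(-13 - 12 + 9)) = 74187 + (615 + (-16)**2 - 1040*(-16)) = 74187 + (615 + 256 + 16640) = 74187 + 17511 = 91698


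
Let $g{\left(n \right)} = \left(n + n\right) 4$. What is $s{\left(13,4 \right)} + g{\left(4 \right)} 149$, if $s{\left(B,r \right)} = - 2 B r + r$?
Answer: $4668$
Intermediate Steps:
$s{\left(B,r \right)} = r - 2 B r$ ($s{\left(B,r \right)} = - 2 B r + r = r - 2 B r$)
$g{\left(n \right)} = 8 n$ ($g{\left(n \right)} = 2 n 4 = 8 n$)
$s{\left(13,4 \right)} + g{\left(4 \right)} 149 = 4 \left(1 - 26\right) + 8 \cdot 4 \cdot 149 = 4 \left(1 - 26\right) + 32 \cdot 149 = 4 \left(-25\right) + 4768 = -100 + 4768 = 4668$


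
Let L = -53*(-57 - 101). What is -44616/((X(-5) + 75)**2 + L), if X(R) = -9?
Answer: -22308/6365 ≈ -3.5048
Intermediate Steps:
L = 8374 (L = -53*(-158) = 8374)
-44616/((X(-5) + 75)**2 + L) = -44616/((-9 + 75)**2 + 8374) = -44616/(66**2 + 8374) = -44616/(4356 + 8374) = -44616/12730 = -44616*1/12730 = -22308/6365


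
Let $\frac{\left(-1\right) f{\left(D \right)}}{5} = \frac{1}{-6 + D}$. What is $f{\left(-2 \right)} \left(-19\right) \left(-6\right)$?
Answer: $\frac{285}{4} \approx 71.25$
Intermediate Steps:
$f{\left(D \right)} = - \frac{5}{-6 + D}$
$f{\left(-2 \right)} \left(-19\right) \left(-6\right) = - \frac{5}{-6 - 2} \left(-19\right) \left(-6\right) = - \frac{5}{-8} \left(-19\right) \left(-6\right) = \left(-5\right) \left(- \frac{1}{8}\right) \left(-19\right) \left(-6\right) = \frac{5}{8} \left(-19\right) \left(-6\right) = \left(- \frac{95}{8}\right) \left(-6\right) = \frac{285}{4}$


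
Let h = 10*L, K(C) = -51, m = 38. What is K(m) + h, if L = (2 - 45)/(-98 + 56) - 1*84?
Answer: -18496/21 ≈ -880.76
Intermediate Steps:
L = -3485/42 (L = -43/(-42) - 84 = -43*(-1/42) - 84 = 43/42 - 84 = -3485/42 ≈ -82.976)
h = -17425/21 (h = 10*(-3485/42) = -17425/21 ≈ -829.76)
K(m) + h = -51 - 17425/21 = -18496/21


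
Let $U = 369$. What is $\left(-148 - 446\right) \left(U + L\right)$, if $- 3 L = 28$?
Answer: $-213642$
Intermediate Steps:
$L = - \frac{28}{3}$ ($L = \left(- \frac{1}{3}\right) 28 = - \frac{28}{3} \approx -9.3333$)
$\left(-148 - 446\right) \left(U + L\right) = \left(-148 - 446\right) \left(369 - \frac{28}{3}\right) = \left(-594\right) \frac{1079}{3} = -213642$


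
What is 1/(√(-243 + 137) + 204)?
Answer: 102/20861 - I*√106/41722 ≈ 0.0048895 - 0.00024677*I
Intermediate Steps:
1/(√(-243 + 137) + 204) = 1/(√(-106) + 204) = 1/(I*√106 + 204) = 1/(204 + I*√106)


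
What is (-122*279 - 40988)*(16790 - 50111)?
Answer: 2499941346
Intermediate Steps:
(-122*279 - 40988)*(16790 - 50111) = (-34038 - 40988)*(-33321) = -75026*(-33321) = 2499941346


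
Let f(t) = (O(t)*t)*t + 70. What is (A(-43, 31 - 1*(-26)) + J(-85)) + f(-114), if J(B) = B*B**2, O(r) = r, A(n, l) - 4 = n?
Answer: -2095638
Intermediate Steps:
A(n, l) = 4 + n
J(B) = B**3
f(t) = 70 + t**3 (f(t) = (t*t)*t + 70 = t**2*t + 70 = t**3 + 70 = 70 + t**3)
(A(-43, 31 - 1*(-26)) + J(-85)) + f(-114) = ((4 - 43) + (-85)**3) + (70 + (-114)**3) = (-39 - 614125) + (70 - 1481544) = -614164 - 1481474 = -2095638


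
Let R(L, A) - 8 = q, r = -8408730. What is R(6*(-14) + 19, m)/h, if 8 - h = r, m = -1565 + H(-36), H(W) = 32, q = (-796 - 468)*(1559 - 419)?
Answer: -720476/4204369 ≈ -0.17136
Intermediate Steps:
q = -1440960 (q = -1264*1140 = -1440960)
m = -1533 (m = -1565 + 32 = -1533)
R(L, A) = -1440952 (R(L, A) = 8 - 1440960 = -1440952)
h = 8408738 (h = 8 - 1*(-8408730) = 8 + 8408730 = 8408738)
R(6*(-14) + 19, m)/h = -1440952/8408738 = -1440952*1/8408738 = -720476/4204369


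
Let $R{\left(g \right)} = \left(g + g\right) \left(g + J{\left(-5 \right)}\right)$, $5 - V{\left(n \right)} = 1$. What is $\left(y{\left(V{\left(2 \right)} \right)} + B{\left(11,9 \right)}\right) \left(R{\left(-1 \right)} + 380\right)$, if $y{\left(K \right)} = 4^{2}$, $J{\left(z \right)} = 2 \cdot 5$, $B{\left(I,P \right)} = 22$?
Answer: $13756$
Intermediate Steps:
$V{\left(n \right)} = 4$ ($V{\left(n \right)} = 5 - 1 = 4$)
$J{\left(z \right)} = 10$
$R{\left(g \right)} = 2 g \left(10 + g\right)$ ($R{\left(g \right)} = \left(g + g\right) \left(g + 10\right) = 2 g \left(10 + g\right)$)
$y{\left(K \right)} = 16$
$\left(y{\left(V{\left(2 \right)} \right)} + B{\left(11,9 \right)}\right) \left(R{\left(-1 \right)} + 380\right) = \left(16 + 22\right) \left(2 \left(-1\right) \left(10 - 1\right) + 380\right) = 38 \left(2 \left(-1\right) 9 + 380\right) = 38 \left(-18 + 380\right) = 38 \cdot 362 = 13756$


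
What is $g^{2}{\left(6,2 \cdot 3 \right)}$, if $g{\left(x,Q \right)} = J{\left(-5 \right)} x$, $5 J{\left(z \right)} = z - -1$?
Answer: $\frac{576}{25} \approx 23.04$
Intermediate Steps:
$J{\left(z \right)} = \frac{1}{5} + \frac{z}{5}$ ($J{\left(z \right)} = \frac{z - -1}{5} = \frac{z + 1}{5} = \frac{1 + z}{5} = \frac{1}{5} + \frac{z}{5}$)
$g{\left(x,Q \right)} = - \frac{4 x}{5}$ ($g{\left(x,Q \right)} = \left(\frac{1}{5} + \frac{1}{5} \left(-5\right)\right) x = \left(\frac{1}{5} - 1\right) x = - \frac{4 x}{5}$)
$g^{2}{\left(6,2 \cdot 3 \right)} = \left(\left(- \frac{4}{5}\right) 6\right)^{2} = \left(- \frac{24}{5}\right)^{2} = \frac{576}{25}$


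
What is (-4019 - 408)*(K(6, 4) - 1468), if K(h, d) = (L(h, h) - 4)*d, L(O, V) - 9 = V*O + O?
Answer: 5666560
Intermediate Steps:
L(O, V) = 9 + O + O*V (L(O, V) = 9 + (V*O + O) = 9 + (O*V + O) = 9 + (O + O*V) = 9 + O + O*V)
K(h, d) = d*(5 + h + h²) (K(h, d) = ((9 + h + h*h) - 4)*d = ((9 + h + h²) - 4)*d = (5 + h + h²)*d = d*(5 + h + h²))
(-4019 - 408)*(K(6, 4) - 1468) = (-4019 - 408)*(4*(5 + 6 + 6²) - 1468) = -4427*(4*(5 + 6 + 36) - 1468) = -4427*(4*47 - 1468) = -4427*(188 - 1468) = -4427*(-1280) = 5666560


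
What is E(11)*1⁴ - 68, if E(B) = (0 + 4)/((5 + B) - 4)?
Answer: -203/3 ≈ -67.667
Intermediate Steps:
E(B) = 4/(1 + B)
E(11)*1⁴ - 68 = (4/(1 + 11))*1⁴ - 68 = (4/12)*1 - 68 = (4*(1/12))*1 - 68 = (⅓)*1 - 68 = ⅓ - 68 = -203/3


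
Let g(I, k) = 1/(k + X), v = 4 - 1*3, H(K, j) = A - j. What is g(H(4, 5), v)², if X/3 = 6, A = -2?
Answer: 1/361 ≈ 0.0027701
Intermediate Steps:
X = 18 (X = 3*6 = 18)
H(K, j) = -2 - j
v = 1 (v = 4 - 3 = 1)
g(I, k) = 1/(18 + k) (g(I, k) = 1/(k + 18) = 1/(18 + k))
g(H(4, 5), v)² = (1/(18 + 1))² = (1/19)² = 1/361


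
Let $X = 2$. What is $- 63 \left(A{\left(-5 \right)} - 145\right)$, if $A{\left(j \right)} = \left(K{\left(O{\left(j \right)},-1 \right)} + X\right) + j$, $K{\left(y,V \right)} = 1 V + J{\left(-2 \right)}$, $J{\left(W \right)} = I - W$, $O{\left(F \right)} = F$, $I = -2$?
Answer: $9387$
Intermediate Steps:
$J{\left(W \right)} = -2 - W$
$K{\left(y,V \right)} = V$ ($K{\left(y,V \right)} = 1 V - 0 = V + \left(-2 + 2\right) = V + 0 = V$)
$A{\left(j \right)} = 1 + j$ ($A{\left(j \right)} = \left(-1 + 2\right) + j = 1 + j$)
$- 63 \left(A{\left(-5 \right)} - 145\right) = - 63 \left(\left(1 - 5\right) - 145\right) = - 63 \left(-4 - 145\right) = \left(-63\right) \left(-149\right) = 9387$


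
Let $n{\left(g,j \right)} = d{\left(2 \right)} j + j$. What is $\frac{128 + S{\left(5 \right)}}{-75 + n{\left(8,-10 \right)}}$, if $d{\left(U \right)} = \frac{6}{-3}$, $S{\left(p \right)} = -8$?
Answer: $- \frac{24}{13} \approx -1.8462$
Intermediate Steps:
$d{\left(U \right)} = -2$ ($d{\left(U \right)} = 6 \left(- \frac{1}{3}\right) = -2$)
$n{\left(g,j \right)} = - j$ ($n{\left(g,j \right)} = - 2 j + j = - j$)
$\frac{128 + S{\left(5 \right)}}{-75 + n{\left(8,-10 \right)}} = \frac{128 - 8}{-75 - -10} = \frac{120}{-75 + 10} = \frac{120}{-65} = 120 \left(- \frac{1}{65}\right) = - \frac{24}{13}$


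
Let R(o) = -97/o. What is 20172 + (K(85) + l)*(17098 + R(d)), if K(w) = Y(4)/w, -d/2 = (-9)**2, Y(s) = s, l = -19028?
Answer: -2239905041204/6885 ≈ -3.2533e+8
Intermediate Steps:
d = -162 (d = -2*(-9)**2 = -2*81 = -162)
K(w) = 4/w
20172 + (K(85) + l)*(17098 + R(d)) = 20172 + (4/85 - 19028)*(17098 - 97/(-162)) = 20172 + (4*(1/85) - 19028)*(17098 - 97*(-1/162)) = 20172 + (4/85 - 19028)*(17098 + 97/162) = 20172 - 1617376/85*2769973/162 = 20172 - 2240043925424/6885 = -2239905041204/6885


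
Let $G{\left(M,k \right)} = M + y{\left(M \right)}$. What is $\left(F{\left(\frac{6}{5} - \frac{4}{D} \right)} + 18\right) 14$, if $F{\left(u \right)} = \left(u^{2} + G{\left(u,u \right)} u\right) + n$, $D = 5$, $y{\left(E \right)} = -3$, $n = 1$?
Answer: $\frac{6342}{25} \approx 253.68$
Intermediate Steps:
$G{\left(M,k \right)} = -3 + M$ ($G{\left(M,k \right)} = M - 3 = -3 + M$)
$F{\left(u \right)} = 1 + u^{2} + u \left(-3 + u\right)$ ($F{\left(u \right)} = \left(u^{2} + \left(-3 + u\right) u\right) + 1 = \left(u^{2} + u \left(-3 + u\right)\right) + 1 = 1 + u^{2} + u \left(-3 + u\right)$)
$\left(F{\left(\frac{6}{5} - \frac{4}{D} \right)} + 18\right) 14 = \left(\left(1 + \left(\frac{6}{5} - \frac{4}{5}\right)^{2} + \left(\frac{6}{5} - \frac{4}{5}\right) \left(-3 + \left(\frac{6}{5} - \frac{4}{5}\right)\right)\right) + 18\right) 14 = \left(\left(1 + \left(\frac{2}{5}\right)^{2} + \frac{2 \left(-3 + \frac{2}{5}\right)}{5}\right) + 18\right) 14 = \left(\left(1 + \frac{4}{25} + \frac{2}{5} \left(- \frac{13}{5}\right)\right) + 18\right) 14 = \left(\left(1 + \frac{4}{25} - \frac{26}{25}\right) + 18\right) 14 = \left(\frac{3}{25} + 18\right) 14 = \frac{453}{25} \cdot 14 = \frac{6342}{25}$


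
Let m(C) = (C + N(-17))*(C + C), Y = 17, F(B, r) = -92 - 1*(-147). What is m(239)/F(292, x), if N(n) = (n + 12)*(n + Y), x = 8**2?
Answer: 114242/55 ≈ 2077.1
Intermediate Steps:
x = 64
F(B, r) = 55 (F(B, r) = -92 + 147 = 55)
N(n) = (12 + n)*(17 + n) (N(n) = (n + 12)*(n + 17) = (12 + n)*(17 + n))
m(C) = 2*C**2 (m(C) = (C + (204 + (-17)**2 + 29*(-17)))*(C + C) = (C + (204 + 289 - 493))*(2*C) = (C + 0)*(2*C) = C*(2*C) = 2*C**2)
m(239)/F(292, x) = (2*239**2)/55 = (2*57121)*(1/55) = 114242*(1/55) = 114242/55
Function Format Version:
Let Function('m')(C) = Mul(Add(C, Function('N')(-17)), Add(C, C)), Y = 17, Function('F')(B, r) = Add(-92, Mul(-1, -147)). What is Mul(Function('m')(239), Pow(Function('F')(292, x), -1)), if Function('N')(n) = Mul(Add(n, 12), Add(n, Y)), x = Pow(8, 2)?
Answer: Rational(114242, 55) ≈ 2077.1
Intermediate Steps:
x = 64
Function('F')(B, r) = 55 (Function('F')(B, r) = Add(-92, 147) = 55)
Function('N')(n) = Mul(Add(12, n), Add(17, n)) (Function('N')(n) = Mul(Add(n, 12), Add(n, 17)) = Mul(Add(12, n), Add(17, n)))
Function('m')(C) = Mul(2, Pow(C, 2)) (Function('m')(C) = Mul(Add(C, Add(204, Pow(-17, 2), Mul(29, -17))), Add(C, C)) = Mul(Add(C, Add(204, 289, -493)), Mul(2, C)) = Mul(Add(C, 0), Mul(2, C)) = Mul(C, Mul(2, C)) = Mul(2, Pow(C, 2)))
Mul(Function('m')(239), Pow(Function('F')(292, x), -1)) = Mul(Mul(2, Pow(239, 2)), Pow(55, -1)) = Mul(Mul(2, 57121), Rational(1, 55)) = Mul(114242, Rational(1, 55)) = Rational(114242, 55)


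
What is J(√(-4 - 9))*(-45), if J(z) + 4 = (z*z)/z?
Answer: 180 - 45*I*√13 ≈ 180.0 - 162.25*I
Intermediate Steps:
J(z) = -4 + z (J(z) = -4 + (z*z)/z = -4 + z²/z = -4 + z)
J(√(-4 - 9))*(-45) = (-4 + √(-4 - 9))*(-45) = (-4 + √(-13))*(-45) = (-4 + I*√13)*(-45) = 180 - 45*I*√13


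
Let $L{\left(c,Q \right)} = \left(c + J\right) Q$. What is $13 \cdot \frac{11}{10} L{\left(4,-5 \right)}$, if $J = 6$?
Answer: $-715$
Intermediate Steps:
$L{\left(c,Q \right)} = Q \left(6 + c\right)$ ($L{\left(c,Q \right)} = \left(c + 6\right) Q = \left(6 + c\right) Q = Q \left(6 + c\right)$)
$13 \cdot \frac{11}{10} L{\left(4,-5 \right)} = 13 \cdot \frac{11}{10} \left(- 5 \left(6 + 4\right)\right) = 13 \cdot 11 \cdot \frac{1}{10} \left(\left(-5\right) 10\right) = 13 \cdot \frac{11}{10} \left(-50\right) = \frac{143}{10} \left(-50\right) = -715$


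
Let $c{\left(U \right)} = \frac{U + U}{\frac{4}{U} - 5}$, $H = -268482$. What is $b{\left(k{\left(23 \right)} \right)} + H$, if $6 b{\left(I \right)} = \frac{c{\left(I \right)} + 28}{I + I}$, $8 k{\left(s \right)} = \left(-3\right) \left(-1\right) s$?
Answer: $- \frac{34790404229}{129582} \approx -2.6848 \cdot 10^{5}$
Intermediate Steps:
$k{\left(s \right)} = \frac{3 s}{8}$ ($k{\left(s \right)} = \frac{\left(-3\right) \left(-1\right) s}{8} = \frac{3 s}{8}$)
$c{\left(U \right)} = \frac{2 U}{-5 + \frac{4}{U}}$
$b{\left(I \right)} = \frac{28 - \frac{2 I^{2}}{-4 + 5 I}}{12 I}$ ($b{\left(I \right)} = \frac{\left(- \frac{2 I^{2}}{-4 + 5 I} + 28\right) \frac{1}{I + I}}{6} = \frac{\left(28 - \frac{2 I^{2}}{-4 + 5 I}\right) \frac{1}{2 I}}{6} = \frac{\frac{1}{2} \frac{1}{I} \left(28 - \frac{2 I^{2}}{-4 + 5 I}\right)}{6} = \frac{28 - \frac{2 I^{2}}{-4 + 5 I}}{12 I}$)
$b{\left(k{\left(23 \right)} \right)} + H = \frac{-56 - \left(\frac{3}{8} \cdot 23\right)^{2} + 70 \cdot \frac{3}{8} \cdot 23}{6 \cdot \frac{3}{8} \cdot 23 \left(-4 + 5 \cdot \frac{3}{8} \cdot 23\right)} - 268482 = \frac{-56 - \left(\frac{69}{8}\right)^{2} + 70 \cdot \frac{69}{8}}{6 \cdot \frac{69}{8} \left(-4 + 5 \cdot \frac{69}{8}\right)} - 268482 = \frac{1}{6} \cdot \frac{8}{69} \frac{1}{-4 + \frac{345}{8}} \left(-56 - \frac{4761}{64} + \frac{2415}{4}\right) - 268482 = \frac{1}{6} \cdot \frac{8}{69} \frac{1}{\frac{313}{8}} \left(-56 - \frac{4761}{64} + \frac{2415}{4}\right) - 268482 = \frac{1}{6} \cdot \frac{8}{69} \cdot \frac{8}{313} \cdot \frac{30295}{64} - 268482 = \frac{30295}{129582} - 268482 = - \frac{34790404229}{129582}$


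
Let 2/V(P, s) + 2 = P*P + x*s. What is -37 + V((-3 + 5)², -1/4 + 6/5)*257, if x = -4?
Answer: 683/51 ≈ 13.392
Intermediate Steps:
V(P, s) = 2/(-2 + P² - 4*s) (V(P, s) = 2/(-2 + (P*P - 4*s)) = 2/(-2 + (P² - 4*s)) = 2/(-2 + P² - 4*s))
-37 + V((-3 + 5)², -1/4 + 6/5)*257 = -37 + (2/(-2 + ((-3 + 5)²)² - 4*(-1/4 + 6/5)))*257 = -37 + (2/(-2 + (2²)² - 4*(-1*¼ + 6*(⅕))))*257 = -37 + (2/(-2 + 4² - 4*(-¼ + 6/5)))*257 = -37 + (2/(-2 + 16 - 4*19/20))*257 = -37 + (2/(-2 + 16 - 19/5))*257 = -37 + (2/(51/5))*257 = -37 + (2*(5/51))*257 = -37 + (10/51)*257 = -37 + 2570/51 = 683/51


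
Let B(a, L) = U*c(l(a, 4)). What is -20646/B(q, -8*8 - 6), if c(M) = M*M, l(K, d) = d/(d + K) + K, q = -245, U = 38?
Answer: -66618907/7360989291 ≈ -0.0090503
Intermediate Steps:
l(K, d) = K + d/(K + d) (l(K, d) = d/(K + d) + K = K + d/(K + d))
c(M) = M**2
B(a, L) = 38*(4 + a**2 + 4*a)**2/(4 + a)**2 (B(a, L) = 38*((4 + a**2 + a*4)/(a + 4))**2 = 38*((4 + a**2 + 4*a)/(4 + a))**2 = 38*((4 + a**2 + 4*a)**2/(4 + a)**2) = 38*(4 + a**2 + 4*a)**2/(4 + a)**2)
-20646/B(q, -8*8 - 6) = -20646*(4 - 245)**2/(38*(4 + (-245)**2 + 4*(-245))**2) = -20646*58081/(38*(4 + 60025 - 980)**2) = -20646/(38*(1/58081)*59049**2) = -20646/(38*(1/58081)*3486784401) = -20646/132497807238/58081 = -20646*58081/132497807238 = -66618907/7360989291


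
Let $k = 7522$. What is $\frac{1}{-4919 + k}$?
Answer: $\frac{1}{2603} \approx 0.00038417$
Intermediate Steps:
$\frac{1}{-4919 + k} = \frac{1}{-4919 + 7522} = \frac{1}{2603}$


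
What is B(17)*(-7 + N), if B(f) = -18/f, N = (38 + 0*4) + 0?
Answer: -558/17 ≈ -32.824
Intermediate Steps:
N = 38 (N = (38 + 0) + 0 = 38 + 0 = 38)
B(17)*(-7 + N) = (-18/17)*(-7 + 38) = -18*1/17*31 = -18/17*31 = -558/17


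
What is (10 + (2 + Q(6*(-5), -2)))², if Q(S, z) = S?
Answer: 324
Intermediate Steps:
(10 + (2 + Q(6*(-5), -2)))² = (10 + (2 + 6*(-5)))² = (10 + (2 - 30))² = (10 - 28)² = (-18)² = 324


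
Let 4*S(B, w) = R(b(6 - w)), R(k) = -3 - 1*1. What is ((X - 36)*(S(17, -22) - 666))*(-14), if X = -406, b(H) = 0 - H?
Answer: -4127396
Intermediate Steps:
b(H) = -H
R(k) = -4 (R(k) = -3 - 1 = -4)
S(B, w) = -1 (S(B, w) = (1/4)*(-4) = -1)
((X - 36)*(S(17, -22) - 666))*(-14) = ((-406 - 36)*(-1 - 666))*(-14) = -442*(-667)*(-14) = 294814*(-14) = -4127396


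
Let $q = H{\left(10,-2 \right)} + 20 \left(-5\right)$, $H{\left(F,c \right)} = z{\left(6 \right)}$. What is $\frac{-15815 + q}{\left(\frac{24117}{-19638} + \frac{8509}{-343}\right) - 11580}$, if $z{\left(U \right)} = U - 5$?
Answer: $\frac{35731354092}{26058776531} \approx 1.3712$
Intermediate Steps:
$z{\left(U \right)} = -5 + U$
$H{\left(F,c \right)} = 1$ ($H{\left(F,c \right)} = -5 + 6 = 1$)
$q = -99$ ($q = 1 + 20 \left(-5\right) = 1 - 100 = -99$)
$\frac{-15815 + q}{\left(\frac{24117}{-19638} + \frac{8509}{-343}\right) - 11580} = \frac{-15815 - 99}{\left(\frac{24117}{-19638} + \frac{8509}{-343}\right) - 11580} = - \frac{15914}{\left(24117 \left(- \frac{1}{19638}\right) + 8509 \left(- \frac{1}{343}\right)\right) - 11580} = - \frac{15914}{\left(- \frac{8039}{6546} - \frac{8509}{343}\right) - 11580} = - \frac{15914}{- \frac{58457291}{2245278} - 11580} = - \frac{15914}{- \frac{26058776531}{2245278}} = \left(-15914\right) \left(- \frac{2245278}{26058776531}\right) = \frac{35731354092}{26058776531}$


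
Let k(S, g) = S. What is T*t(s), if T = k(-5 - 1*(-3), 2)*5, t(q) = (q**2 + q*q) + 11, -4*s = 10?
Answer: -235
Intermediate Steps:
s = -5/2 (s = -1/4*10 = -5/2 ≈ -2.5000)
t(q) = 11 + 2*q**2 (t(q) = (q**2 + q**2) + 11 = 2*q**2 + 11 = 11 + 2*q**2)
T = -10 (T = (-5 - 1*(-3))*5 = (-5 + 3)*5 = -2*5 = -10)
T*t(s) = -10*(11 + 2*(-5/2)**2) = -10*(11 + 2*(25/4)) = -10*(11 + 25/2) = -10*47/2 = -235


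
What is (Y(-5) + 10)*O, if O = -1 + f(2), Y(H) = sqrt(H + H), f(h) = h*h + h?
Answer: 50 + 5*I*sqrt(10) ≈ 50.0 + 15.811*I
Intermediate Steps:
f(h) = h + h**2 (f(h) = h**2 + h = h + h**2)
Y(H) = sqrt(2)*sqrt(H) (Y(H) = sqrt(2*H) = sqrt(2)*sqrt(H))
O = 5 (O = -1 + 2*(1 + 2) = -1 + 2*3 = -1 + 6 = 5)
(Y(-5) + 10)*O = (sqrt(2)*sqrt(-5) + 10)*5 = (sqrt(2)*(I*sqrt(5)) + 10)*5 = (I*sqrt(10) + 10)*5 = (10 + I*sqrt(10))*5 = 50 + 5*I*sqrt(10)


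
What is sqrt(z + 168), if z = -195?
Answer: 3*I*sqrt(3) ≈ 5.1962*I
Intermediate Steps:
sqrt(z + 168) = sqrt(-195 + 168) = sqrt(-27) = 3*I*sqrt(3)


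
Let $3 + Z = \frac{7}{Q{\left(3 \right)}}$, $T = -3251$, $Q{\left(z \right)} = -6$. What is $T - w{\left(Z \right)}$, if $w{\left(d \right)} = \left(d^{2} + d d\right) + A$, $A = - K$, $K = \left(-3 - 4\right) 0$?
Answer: $- \frac{59143}{18} \approx -3285.7$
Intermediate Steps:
$K = 0$ ($K = \left(-7\right) 0 = 0$)
$Z = - \frac{25}{6}$ ($Z = -3 + \frac{7}{-6} = -3 + 7 \left(- \frac{1}{6}\right) = -3 - \frac{7}{6} = - \frac{25}{6} \approx -4.1667$)
$A = 0$ ($A = \left(-1\right) 0 = 0$)
$w{\left(d \right)} = 2 d^{2}$ ($w{\left(d \right)} = \left(d^{2} + d d\right) + 0 = \left(d^{2} + d^{2}\right) + 0 = 2 d^{2} + 0 = 2 d^{2}$)
$T - w{\left(Z \right)} = -3251 - 2 \left(- \frac{25}{6}\right)^{2} = -3251 - 2 \cdot \frac{625}{36} = -3251 - \frac{625}{18} = - \frac{59143}{18}$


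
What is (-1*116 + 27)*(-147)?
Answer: 13083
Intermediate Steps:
(-1*116 + 27)*(-147) = (-116 + 27)*(-147) = -89*(-147) = 13083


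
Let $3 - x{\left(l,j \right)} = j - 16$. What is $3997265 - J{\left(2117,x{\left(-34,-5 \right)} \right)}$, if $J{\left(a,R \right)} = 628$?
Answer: $3996637$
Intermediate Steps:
$x{\left(l,j \right)} = 19 - j$ ($x{\left(l,j \right)} = 3 - \left(j - 16\right) = 3 - \left(-16 + j\right) = 19 - j$)
$3997265 - J{\left(2117,x{\left(-34,-5 \right)} \right)} = 3997265 - 628 = 3996637$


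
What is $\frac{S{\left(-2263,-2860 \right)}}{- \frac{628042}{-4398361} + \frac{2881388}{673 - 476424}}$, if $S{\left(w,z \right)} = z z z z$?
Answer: $- \frac{70001076425072878536880000}{6187296497763} \approx -1.1314 \cdot 10^{13}$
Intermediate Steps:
$S{\left(w,z \right)} = z^{4}$ ($S{\left(w,z \right)} = z^{2} z z = z^{3} z = z^{4}$)
$\frac{S{\left(-2263,-2860 \right)}}{- \frac{628042}{-4398361} + \frac{2881388}{673 - 476424}} = \frac{\left(-2860\right)^{4}}{- \frac{628042}{-4398361} + \frac{2881388}{673 - 476424}} = \frac{66905856160000}{\left(-628042\right) \left(- \frac{1}{4398361}\right) + \frac{2881388}{673 - 476424}} = \frac{66905856160000}{\frac{628042}{4398361} + \frac{2881388}{-475751}} = \frac{66905856160000}{\frac{628042}{4398361} + 2881388 \left(- \frac{1}{475751}\right)} = \frac{66905856160000}{\frac{628042}{4398361} - \frac{2881388}{475751}} = \frac{66905856160000}{- \frac{12374592995526}{2092524644111}} = 66905856160000 \left(- \frac{2092524644111}{12374592995526}\right) = - \frac{70001076425072878536880000}{6187296497763}$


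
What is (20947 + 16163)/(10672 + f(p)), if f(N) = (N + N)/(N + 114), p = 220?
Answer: 1032895/297074 ≈ 3.4769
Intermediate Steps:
f(N) = 2*N/(114 + N) (f(N) = (2*N)/(114 + N) = 2*N/(114 + N))
(20947 + 16163)/(10672 + f(p)) = (20947 + 16163)/(10672 + 2*220/(114 + 220)) = 37110/(10672 + 2*220/334) = 37110/(10672 + 2*220*(1/334)) = 37110/(10672 + 220/167) = 37110/(1782444/167) = 37110*(167/1782444) = 1032895/297074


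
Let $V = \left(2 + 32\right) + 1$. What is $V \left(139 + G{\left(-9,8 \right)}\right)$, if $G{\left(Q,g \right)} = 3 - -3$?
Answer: $5075$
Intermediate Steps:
$V = 35$ ($V = 34 + 1 = 35$)
$G{\left(Q,g \right)} = 6$ ($G{\left(Q,g \right)} = 3 + 3 = 6$)
$V \left(139 + G{\left(-9,8 \right)}\right) = 35 \left(139 + 6\right) = 35 \cdot 145 = 5075$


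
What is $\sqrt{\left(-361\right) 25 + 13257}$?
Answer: $46 \sqrt{2} \approx 65.054$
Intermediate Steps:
$\sqrt{\left(-361\right) 25 + 13257} = \sqrt{-9025 + 13257} = \sqrt{4232} = 46 \sqrt{2}$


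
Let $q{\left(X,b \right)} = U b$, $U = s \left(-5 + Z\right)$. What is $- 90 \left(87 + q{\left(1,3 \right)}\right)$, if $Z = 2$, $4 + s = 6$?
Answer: $-6210$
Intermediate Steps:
$s = 2$ ($s = -4 + 6 = 2$)
$U = -6$ ($U = 2 \left(-5 + 2\right) = 2 \left(-3\right) = -6$)
$q{\left(X,b \right)} = - 6 b$
$- 90 \left(87 + q{\left(1,3 \right)}\right) = - 90 \left(87 - 18\right) = \left(-90\right) 69 = -6210$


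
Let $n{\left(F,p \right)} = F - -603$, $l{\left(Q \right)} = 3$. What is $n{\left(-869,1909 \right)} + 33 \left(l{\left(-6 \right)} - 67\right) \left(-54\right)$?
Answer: $113782$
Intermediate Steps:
$n{\left(F,p \right)} = 603 + F$ ($n{\left(F,p \right)} = F + 603 = 603 + F$)
$n{\left(-869,1909 \right)} + 33 \left(l{\left(-6 \right)} - 67\right) \left(-54\right) = \left(603 - 869\right) + 33 \left(3 - 67\right) \left(-54\right) = -266 + 33 \left(-64\right) \left(-54\right) = -266 - -114048 = -266 + 114048 = 113782$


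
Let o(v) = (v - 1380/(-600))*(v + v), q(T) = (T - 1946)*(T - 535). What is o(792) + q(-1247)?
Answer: 34740486/5 ≈ 6.9481e+6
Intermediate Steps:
q(T) = (-1946 + T)*(-535 + T)
o(v) = 2*v*(23/10 + v) (o(v) = (v - 1380*(-1/600))*(2*v) = (v + 23/10)*(2*v) = (23/10 + v)*(2*v) = 2*v*(23/10 + v))
o(792) + q(-1247) = (⅕)*792*(23 + 10*792) + (1041110 + (-1247)² - 2481*(-1247)) = (⅕)*792*(23 + 7920) + (1041110 + 1555009 + 3093807) = (⅕)*792*7943 + 5689926 = 6290856/5 + 5689926 = 34740486/5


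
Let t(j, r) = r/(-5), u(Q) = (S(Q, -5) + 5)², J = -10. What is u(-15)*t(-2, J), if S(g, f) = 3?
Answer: 128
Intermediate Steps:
u(Q) = 64 (u(Q) = (3 + 5)² = 8² = 64)
t(j, r) = -r/5 (t(j, r) = r*(-⅕) = -r/5)
u(-15)*t(-2, J) = 64*(-⅕*(-10)) = 64*2 = 128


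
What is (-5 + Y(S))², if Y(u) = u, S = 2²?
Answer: 1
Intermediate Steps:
S = 4
(-5 + Y(S))² = (-5 + 4)² = (-1)² = 1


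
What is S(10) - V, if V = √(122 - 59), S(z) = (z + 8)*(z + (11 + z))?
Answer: 558 - 3*√7 ≈ 550.06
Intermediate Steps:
S(z) = (8 + z)*(11 + 2*z)
V = 3*√7 (V = √63 = 3*√7 ≈ 7.9373)
S(10) - V = (88 + 2*10² + 27*10) - 3*√7 = (88 + 2*100 + 270) - 3*√7 = (88 + 200 + 270) - 3*√7 = 558 - 3*√7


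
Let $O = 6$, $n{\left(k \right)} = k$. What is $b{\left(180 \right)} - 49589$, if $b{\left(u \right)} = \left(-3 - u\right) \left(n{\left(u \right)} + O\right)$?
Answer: $-83627$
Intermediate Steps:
$b{\left(u \right)} = \left(-3 - u\right) \left(6 + u\right)$ ($b{\left(u \right)} = \left(-3 - u\right) \left(u + 6\right) = \left(-3 - u\right) \left(6 + u\right)$)
$b{\left(180 \right)} - 49589 = \left(-18 - 180^{2} - 1620\right) - 49589 = \left(-18 - 32400 - 1620\right) - 49589 = -34038 - 49589 = -83627$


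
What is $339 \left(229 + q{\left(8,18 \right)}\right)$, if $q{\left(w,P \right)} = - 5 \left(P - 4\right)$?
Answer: $53901$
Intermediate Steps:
$q{\left(w,P \right)} = 20 - 5 P$ ($q{\left(w,P \right)} = - 5 \left(-4 + P\right) = 20 - 5 P$)
$339 \left(229 + q{\left(8,18 \right)}\right) = 339 \left(229 + \left(20 - 90\right)\right) = 339 \left(229 - 70\right) = 339 \cdot 159 = 53901$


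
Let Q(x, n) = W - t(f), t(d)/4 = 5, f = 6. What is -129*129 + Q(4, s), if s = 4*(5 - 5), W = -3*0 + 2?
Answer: -16659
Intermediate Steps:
t(d) = 20 (t(d) = 4*5 = 20)
W = 2 (W = 0 + 2 = 2)
s = 0 (s = 4*0 = 0)
Q(x, n) = -18 (Q(x, n) = 2 - 1*20 = 2 - 20 = -18)
-129*129 + Q(4, s) = -129*129 - 18 = -16641 - 18 = -16659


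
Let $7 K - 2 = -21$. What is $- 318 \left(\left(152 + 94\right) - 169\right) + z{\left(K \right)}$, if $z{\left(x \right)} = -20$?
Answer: $-24506$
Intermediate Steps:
$K = - \frac{19}{7}$ ($K = \frac{2}{7} + \frac{1}{7} \left(-21\right) = \frac{2}{7} - 3 = - \frac{19}{7} \approx -2.7143$)
$- 318 \left(\left(152 + 94\right) - 169\right) + z{\left(K \right)} = - 318 \left(\left(152 + 94\right) - 169\right) - 20 = - 318 \left(246 - 169\right) - 20 = \left(-318\right) 77 - 20 = -24486 - 20 = -24506$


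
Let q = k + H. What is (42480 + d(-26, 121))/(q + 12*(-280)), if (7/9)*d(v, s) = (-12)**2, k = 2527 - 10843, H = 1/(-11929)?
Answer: -3562667424/974981035 ≈ -3.6541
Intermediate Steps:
H = -1/11929 ≈ -8.3829e-5
k = -8316
d(v, s) = 1296/7 (d(v, s) = (9/7)*(-12)**2 = (9/7)*144 = 1296/7)
q = -99201565/11929 (q = -8316 - 1/11929 = -99201565/11929 ≈ -8316.0)
(42480 + d(-26, 121))/(q + 12*(-280)) = (42480 + 1296/7)/(-99201565/11929 + 12*(-280)) = 298656/(7*(-99201565/11929 - 3360)) = 298656/(7*(-139283005/11929)) = (298656/7)*(-11929/139283005) = -3562667424/974981035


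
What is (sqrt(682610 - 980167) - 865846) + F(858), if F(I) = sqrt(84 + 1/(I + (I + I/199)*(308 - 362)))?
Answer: -865846 + sqrt(6949401724013034)/9095658 + I*sqrt(297557) ≈ -8.6584e+5 + 545.49*I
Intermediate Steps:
F(I) = sqrt(84 - 199/(10601*I)) (F(I) = sqrt(84 + 1/(I + (I + I*(1/199))*(-54))) = sqrt(84 + 1/(I + (I + I/199)*(-54))) = sqrt(84 + 1/(I + (200*I/199)*(-54))) = sqrt(84 + 1/(I - 10800*I/199)) = sqrt(84 + 1/(-10601*I/199)) = sqrt(84 - 199/(10601*I)))
(sqrt(682610 - 980167) - 865846) + F(858) = (sqrt(682610 - 980167) - 865846) + sqrt(9440020884 - 2109599/858)/10601 = (sqrt(-297557) - 865846) + sqrt(9440020884 - 2109599*1/858)/10601 = (I*sqrt(297557) - 865846) + sqrt(9440020884 - 2109599/858)/10601 = (-865846 + I*sqrt(297557)) + sqrt(8099535808873/858)/10601 = (-865846 + I*sqrt(297557)) + (sqrt(6949401724013034)/858)/10601 = (-865846 + I*sqrt(297557)) + sqrt(6949401724013034)/9095658 = -865846 + sqrt(6949401724013034)/9095658 + I*sqrt(297557)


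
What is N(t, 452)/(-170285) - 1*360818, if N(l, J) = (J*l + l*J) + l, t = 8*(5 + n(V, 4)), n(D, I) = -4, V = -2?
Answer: -12288380074/34057 ≈ -3.6082e+5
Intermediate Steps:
t = 8 (t = 8*(5 - 4) = 8*1 = 8)
N(l, J) = l + 2*J*l (N(l, J) = (J*l + J*l) + l = 2*J*l + l = l + 2*J*l)
N(t, 452)/(-170285) - 1*360818 = (8*(1 + 2*452))/(-170285) - 1*360818 = (8*(1 + 904))*(-1/170285) - 360818 = (8*905)*(-1/170285) - 360818 = 7240*(-1/170285) - 360818 = -1448/34057 - 360818 = -12288380074/34057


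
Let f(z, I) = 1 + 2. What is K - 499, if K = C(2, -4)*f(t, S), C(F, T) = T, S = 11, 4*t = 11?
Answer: -511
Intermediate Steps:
t = 11/4 (t = (1/4)*11 = 11/4 ≈ 2.7500)
f(z, I) = 3
K = -12 (K = -4*3 = -12)
K - 499 = -12 - 499 = -511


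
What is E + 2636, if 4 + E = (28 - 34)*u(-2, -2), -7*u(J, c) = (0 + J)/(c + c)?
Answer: 18427/7 ≈ 2632.4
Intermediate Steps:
u(J, c) = -J/(14*c) (u(J, c) = -(0 + J)/(7*(c + c)) = -J/(7*(2*c)) = -J*1/(2*c)/7 = -J/(14*c))
E = -25/7 (E = -4 + (28 - 34)*(-1/14*(-2)/(-2)) = -4 - (-3)*(-2)*(-1)/(7*2) = -4 - 6*(-1/14) = -4 + 3/7 = -25/7 ≈ -3.5714)
E + 2636 = -25/7 + 2636 = 18427/7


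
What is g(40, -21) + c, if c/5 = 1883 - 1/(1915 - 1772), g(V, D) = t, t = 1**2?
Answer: 1346483/143 ≈ 9416.0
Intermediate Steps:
t = 1
g(V, D) = 1
c = 1346340/143 (c = 5*(1883 - 1/(1915 - 1772)) = 5*(1883 - 1/143) = 5*(269268/143) = 1346340/143 ≈ 9415.0)
g(40, -21) + c = 1 + 1346340/143 = 1346483/143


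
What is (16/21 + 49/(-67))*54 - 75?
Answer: -34401/469 ≈ -73.350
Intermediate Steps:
(16/21 + 49/(-67))*54 - 75 = (16*(1/21) + 49*(-1/67))*54 - 75 = (16/21 - 49/67)*54 - 75 = (43/1407)*54 - 75 = 774/469 - 75 = -34401/469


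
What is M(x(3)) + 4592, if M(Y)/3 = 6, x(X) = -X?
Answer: 4610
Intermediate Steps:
M(Y) = 18 (M(Y) = 3*6 = 18)
M(x(3)) + 4592 = 18 + 4592 = 4610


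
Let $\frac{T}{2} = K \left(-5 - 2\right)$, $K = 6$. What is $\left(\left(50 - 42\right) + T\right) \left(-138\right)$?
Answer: $10488$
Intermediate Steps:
$T = -84$ ($T = 2 \cdot 6 \left(-5 - 2\right) = 2 \cdot 6 \left(-7\right) = 2 \left(-42\right) = -84$)
$\left(\left(50 - 42\right) + T\right) \left(-138\right) = \left(\left(50 - 42\right) - 84\right) \left(-138\right) = \left(8 - 84\right) \left(-138\right) = \left(-76\right) \left(-138\right) = 10488$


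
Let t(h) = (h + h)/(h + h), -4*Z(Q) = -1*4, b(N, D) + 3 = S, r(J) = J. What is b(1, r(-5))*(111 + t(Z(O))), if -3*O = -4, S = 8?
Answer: 560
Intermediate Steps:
O = 4/3 (O = -1/3*(-4) = 4/3 ≈ 1.3333)
b(N, D) = 5 (b(N, D) = -3 + 8 = 5)
Z(Q) = 1 (Z(Q) = -(-1)*4/4 = -1/4*(-4) = 1)
t(h) = 1 (t(h) = (2*h)/((2*h)) = (2*h)*(1/(2*h)) = 1)
b(1, r(-5))*(111 + t(Z(O))) = 5*(111 + 1) = 5*112 = 560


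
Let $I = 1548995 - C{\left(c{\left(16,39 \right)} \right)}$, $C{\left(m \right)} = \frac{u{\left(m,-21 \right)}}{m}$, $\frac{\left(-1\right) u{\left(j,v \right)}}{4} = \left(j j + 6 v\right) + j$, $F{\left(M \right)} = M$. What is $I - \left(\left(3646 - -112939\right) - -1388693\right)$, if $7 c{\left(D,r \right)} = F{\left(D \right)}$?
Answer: $\frac{609135}{14} \approx 43510.0$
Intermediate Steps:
$c{\left(D,r \right)} = \frac{D}{7}$
$u{\left(j,v \right)} = - 24 v - 4 j - 4 j^{2}$ ($u{\left(j,v \right)} = - 4 \left(\left(j j + 6 v\right) + j\right) = - 4 \left(\left(j^{2} + 6 v\right) + j\right) = - 4 \left(j + j^{2} + 6 v\right) = - 24 v - 4 j - 4 j^{2}$)
$C{\left(m \right)} = \frac{504 - 4 m - 4 m^{2}}{m}$ ($C{\left(m \right)} = \frac{\left(-24\right) \left(-21\right) - 4 m - 4 m^{2}}{m} = \frac{504 - 4 m - 4 m^{2}}{m}$)
$I = \frac{21683027}{14}$ ($I = 1548995 - \left(-4 - 4 \cdot \frac{1}{7} \cdot 16 + \frac{504}{\frac{1}{7} \cdot 16}\right) = 1548995 - \left(-4 - \frac{64}{7} + \frac{504}{\frac{16}{7}}\right) = 1548995 - \left(-4 - \frac{64}{7} + 504 \cdot \frac{7}{16}\right) = 1548995 - \left(-4 - \frac{64}{7} + \frac{441}{2}\right) = 1548995 - \frac{2903}{14} = \frac{21683027}{14} \approx 1.5488 \cdot 10^{6}$)
$I - \left(\left(3646 - -112939\right) - -1388693\right) = \frac{21683027}{14} - \left(\left(3646 - -112939\right) - -1388693\right) = \frac{21683027}{14} - \left(\left(3646 + 112939\right) + 1388693\right) = \frac{21683027}{14} - \left(116585 + 1388693\right) = \frac{21683027}{14} - 1505278 = \frac{609135}{14}$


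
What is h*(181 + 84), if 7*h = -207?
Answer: -54855/7 ≈ -7836.4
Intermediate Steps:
h = -207/7 (h = (⅐)*(-207) = -207/7 ≈ -29.571)
h*(181 + 84) = -207*(181 + 84)/7 = -207/7*265 = -54855/7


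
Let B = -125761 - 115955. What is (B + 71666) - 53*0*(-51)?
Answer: -170050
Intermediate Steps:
B = -241716
(B + 71666) - 53*0*(-51) = (-241716 + 71666) - 53*0*(-51) = -170050 + 0*(-51) = -170050 + 0 = -170050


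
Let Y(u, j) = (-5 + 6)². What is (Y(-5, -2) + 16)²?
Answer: 289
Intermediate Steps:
Y(u, j) = 1 (Y(u, j) = 1² = 1)
(Y(-5, -2) + 16)² = (1 + 16)² = 17² = 289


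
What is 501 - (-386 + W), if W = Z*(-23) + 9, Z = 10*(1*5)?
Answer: 2028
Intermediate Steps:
Z = 50 (Z = 10*5 = 50)
W = -1141 (W = 50*(-23) + 9 = -1150 + 9 = -1141)
501 - (-386 + W) = 501 - (-386 - 1141) = 501 - 1*(-1527) = 501 + 1527 = 2028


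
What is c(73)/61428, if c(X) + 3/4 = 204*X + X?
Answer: 59857/245712 ≈ 0.24361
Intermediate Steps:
c(X) = -3/4 + 205*X (c(X) = -3/4 + (204*X + X) = -3/4 + 205*X)
c(73)/61428 = (-3/4 + 205*73)/61428 = (-3/4 + 14965)*(1/61428) = (59857/4)*(1/61428) = 59857/245712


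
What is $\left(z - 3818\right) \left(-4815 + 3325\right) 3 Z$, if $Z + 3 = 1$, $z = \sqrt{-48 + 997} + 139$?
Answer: $-32890260 + 8940 \sqrt{949} \approx -3.2615 \cdot 10^{7}$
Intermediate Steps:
$z = 139 + \sqrt{949}$ ($z = \sqrt{949} + 139 = 139 + \sqrt{949} \approx 169.81$)
$Z = -2$ ($Z = -3 + 1 = -2$)
$\left(z - 3818\right) \left(-4815 + 3325\right) 3 Z = \left(\left(139 + \sqrt{949}\right) - 3818\right) \left(-4815 + 3325\right) 3 \left(-2\right) = \left(-3679 + \sqrt{949}\right) \left(-1490\right) \left(-6\right) = \left(5481710 - 1490 \sqrt{949}\right) \left(-6\right) = -32890260 + 8940 \sqrt{949}$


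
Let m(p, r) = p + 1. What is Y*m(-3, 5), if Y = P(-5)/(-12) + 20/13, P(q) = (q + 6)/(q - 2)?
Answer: -1693/546 ≈ -3.1007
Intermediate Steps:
P(q) = (6 + q)/(-2 + q)
m(p, r) = 1 + p
Y = 1693/1092 (Y = ((6 - 5)/(-2 - 5))/(-12) + 20/13 = (1/(-7))*(-1/12) + 20*(1/13) = -⅐*1*(-1/12) + 20/13 = -⅐*(-1/12) + 20/13 = 1/84 + 20/13 = 1693/1092 ≈ 1.5504)
Y*m(-3, 5) = 1693*(1 - 3)/1092 = (1693/1092)*(-2) = -1693/546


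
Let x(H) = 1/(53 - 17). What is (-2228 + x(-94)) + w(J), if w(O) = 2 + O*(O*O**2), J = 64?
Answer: 603899641/36 ≈ 1.6775e+7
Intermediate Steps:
x(H) = 1/36
w(O) = 2 + O**4 (w(O) = 2 + O*O**3 = 2 + O**4)
(-2228 + x(-94)) + w(J) = (-2228 + 1/36) + (2 + 64**4) = -80207/36 + (2 + 16777216) = -80207/36 + 16777218 = 603899641/36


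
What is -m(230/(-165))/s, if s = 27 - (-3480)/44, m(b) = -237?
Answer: 869/389 ≈ 2.2339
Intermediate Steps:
s = 1167/11 (s = 27 - (-3480)/44 = 27 - 58*(-15/11) = 27 + 870/11 = 1167/11 ≈ 106.09)
-m(230/(-165))/s = -(-237)/1167/11 = -(-237)*11/1167 = -1*(-869/389) = 869/389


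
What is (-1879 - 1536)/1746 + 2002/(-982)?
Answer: -3424511/857286 ≈ -3.9946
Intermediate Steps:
(-1879 - 1536)/1746 + 2002/(-982) = -3415*1/1746 + 2002*(-1/982) = -3415/1746 - 1001/491 = -3424511/857286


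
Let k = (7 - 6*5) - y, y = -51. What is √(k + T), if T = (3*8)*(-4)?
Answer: 2*I*√17 ≈ 8.2462*I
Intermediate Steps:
k = 28 (k = (7 - 6*5) - 1*(-51) = (7 - 30) + 51 = -23 + 51 = 28)
T = -96 (T = 24*(-4) = -96)
√(k + T) = √(28 - 96) = √(-68) = 2*I*√17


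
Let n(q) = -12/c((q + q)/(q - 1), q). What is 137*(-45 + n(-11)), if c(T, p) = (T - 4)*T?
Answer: -822411/143 ≈ -5751.1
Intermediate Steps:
c(T, p) = T*(-4 + T) (c(T, p) = (-4 + T)*T = T*(-4 + T))
n(q) = -6*(-1 + q)/(q*(-4 + 2*q/(-1 + q))) (n(q) = -12*(q - 1)/((-4 + (q + q)/(q - 1))*(q + q)) = -12*(-1 + q)/(2*q*(-4 + (2*q)/(-1 + q))) = -12*(-1 + q)/(2*q*(-4 + 2*q/(-1 + q))) = -6*(-1 + q)/(q*(-4 + 2*q/(-1 + q))))
137*(-45 + n(-11)) = 137*(-45 + 3*(-1 - 11)²/(-11*(-2 - 11))) = 137*(-45 + 3*(-1/11)*(-12)²/(-13)) = 137*(-45 + 3*(-1/11)*144*(-1/13)) = 137*(-45 + 432/143) = 137*(-6003/143) = -822411/143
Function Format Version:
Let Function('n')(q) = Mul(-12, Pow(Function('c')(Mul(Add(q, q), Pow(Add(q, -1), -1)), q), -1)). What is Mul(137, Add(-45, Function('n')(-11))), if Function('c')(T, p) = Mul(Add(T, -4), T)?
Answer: Rational(-822411, 143) ≈ -5751.1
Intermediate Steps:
Function('c')(T, p) = Mul(T, Add(-4, T)) (Function('c')(T, p) = Mul(Add(-4, T), T) = Mul(T, Add(-4, T)))
Function('n')(q) = Mul(-6, Pow(q, -1), Pow(Add(-4, Mul(2, q, Pow(Add(-1, q), -1))), -1), Add(-1, q)) (Function('n')(q) = Mul(-12, Pow(Mul(Mul(Add(q, q), Pow(Add(q, -1), -1)), Add(-4, Mul(Add(q, q), Pow(Add(q, -1), -1)))), -1)) = Mul(-12, Pow(Mul(Mul(Mul(2, q), Pow(Add(-1, q), -1)), Add(-4, Mul(Mul(2, q), Pow(Add(-1, q), -1)))), -1)) = Mul(-12, Pow(Mul(Mul(2, q, Pow(Add(-1, q), -1)), Add(-4, Mul(2, q, Pow(Add(-1, q), -1)))), -1)) = Mul(-12, Pow(Mul(2, q, Pow(Add(-1, q), -1), Add(-4, Mul(2, q, Pow(Add(-1, q), -1)))), -1)) = Mul(-12, Mul(Rational(1, 2), Pow(q, -1), Pow(Add(-4, Mul(2, q, Pow(Add(-1, q), -1))), -1), Add(-1, q))) = Mul(-6, Pow(q, -1), Pow(Add(-4, Mul(2, q, Pow(Add(-1, q), -1))), -1), Add(-1, q)))
Mul(137, Add(-45, Function('n')(-11))) = Mul(137, Add(-45, Mul(3, Pow(-11, -1), Pow(Add(-1, -11), 2), Pow(Add(-2, -11), -1)))) = Mul(137, Add(-45, Mul(3, Rational(-1, 11), Pow(-12, 2), Pow(-13, -1)))) = Mul(137, Add(-45, Mul(3, Rational(-1, 11), 144, Rational(-1, 13)))) = Mul(137, Add(-45, Rational(432, 143))) = Mul(137, Rational(-6003, 143)) = Rational(-822411, 143)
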